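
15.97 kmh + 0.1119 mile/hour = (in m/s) 4.486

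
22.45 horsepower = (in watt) 1.674e+04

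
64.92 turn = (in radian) 407.9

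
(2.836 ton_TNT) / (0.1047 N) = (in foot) 3.718e+11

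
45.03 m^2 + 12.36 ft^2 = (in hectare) 0.004618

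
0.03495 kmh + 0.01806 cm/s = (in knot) 0.01922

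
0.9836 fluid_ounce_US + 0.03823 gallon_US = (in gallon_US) 0.04591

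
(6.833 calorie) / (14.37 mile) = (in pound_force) 0.0002779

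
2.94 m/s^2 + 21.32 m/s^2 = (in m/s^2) 24.26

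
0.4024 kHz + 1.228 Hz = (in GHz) 4.036e-07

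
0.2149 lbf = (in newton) 0.9559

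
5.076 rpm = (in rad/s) 0.5316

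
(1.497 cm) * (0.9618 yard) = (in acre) 3.253e-06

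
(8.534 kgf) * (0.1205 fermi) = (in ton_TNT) 2.41e-24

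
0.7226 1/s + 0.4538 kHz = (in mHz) 4.545e+05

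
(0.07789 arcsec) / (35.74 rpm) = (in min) 1.682e-09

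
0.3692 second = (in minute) 0.006153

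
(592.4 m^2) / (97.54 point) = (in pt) 4.88e+07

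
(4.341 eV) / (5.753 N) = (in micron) 1.209e-13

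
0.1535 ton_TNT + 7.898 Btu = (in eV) 4.009e+27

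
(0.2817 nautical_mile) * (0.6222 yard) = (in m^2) 296.8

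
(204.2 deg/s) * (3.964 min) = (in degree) 4.857e+04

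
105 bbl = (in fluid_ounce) 5.645e+05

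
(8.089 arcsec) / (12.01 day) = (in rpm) 3.609e-10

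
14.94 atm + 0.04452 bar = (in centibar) 1518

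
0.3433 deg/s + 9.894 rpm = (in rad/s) 1.042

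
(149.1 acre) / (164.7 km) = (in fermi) 3.664e+15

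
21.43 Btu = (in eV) 1.411e+23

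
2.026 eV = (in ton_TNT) 7.758e-29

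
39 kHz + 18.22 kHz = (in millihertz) 5.722e+07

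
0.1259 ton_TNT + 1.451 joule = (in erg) 5.268e+15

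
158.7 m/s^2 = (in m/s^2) 158.7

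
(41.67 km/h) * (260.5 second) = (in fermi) 3.015e+18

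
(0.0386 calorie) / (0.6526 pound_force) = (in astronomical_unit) 3.719e-13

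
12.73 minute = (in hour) 0.2122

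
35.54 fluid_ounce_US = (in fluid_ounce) 35.54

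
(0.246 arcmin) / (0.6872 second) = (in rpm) 0.0009944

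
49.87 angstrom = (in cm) 4.987e-07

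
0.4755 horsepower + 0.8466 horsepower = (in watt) 985.9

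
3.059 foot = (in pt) 2643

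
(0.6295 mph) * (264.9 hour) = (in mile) 166.8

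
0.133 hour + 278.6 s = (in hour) 0.2104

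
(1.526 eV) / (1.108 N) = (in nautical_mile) 1.191e-22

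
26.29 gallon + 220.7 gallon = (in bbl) 5.881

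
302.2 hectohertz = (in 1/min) 1.813e+06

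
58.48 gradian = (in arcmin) 3158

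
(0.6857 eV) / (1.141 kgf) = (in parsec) 3.182e-37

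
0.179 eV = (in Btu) 2.718e-23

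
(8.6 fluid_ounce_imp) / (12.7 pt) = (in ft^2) 0.5871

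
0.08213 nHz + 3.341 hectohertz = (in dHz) 3341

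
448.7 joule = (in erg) 4.487e+09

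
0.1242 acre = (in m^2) 502.6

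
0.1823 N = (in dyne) 1.823e+04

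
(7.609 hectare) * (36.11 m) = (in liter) 2.748e+09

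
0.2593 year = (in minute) 1.363e+05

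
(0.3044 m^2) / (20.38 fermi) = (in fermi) 1.494e+28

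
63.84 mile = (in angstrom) 1.027e+15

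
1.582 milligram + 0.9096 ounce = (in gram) 25.79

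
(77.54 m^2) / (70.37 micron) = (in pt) 3.123e+09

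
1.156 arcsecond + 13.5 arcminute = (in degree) 0.2253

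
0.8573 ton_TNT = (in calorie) 8.573e+08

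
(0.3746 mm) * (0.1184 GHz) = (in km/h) 1.597e+05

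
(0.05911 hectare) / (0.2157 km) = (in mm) 2740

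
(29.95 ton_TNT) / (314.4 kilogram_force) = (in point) 1.152e+11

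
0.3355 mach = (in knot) 222.1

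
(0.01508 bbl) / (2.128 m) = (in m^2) 0.001127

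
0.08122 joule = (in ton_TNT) 1.941e-11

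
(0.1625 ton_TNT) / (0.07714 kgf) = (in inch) 3.538e+10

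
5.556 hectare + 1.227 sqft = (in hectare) 5.556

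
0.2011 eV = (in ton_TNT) 7.701e-30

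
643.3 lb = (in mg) 2.918e+08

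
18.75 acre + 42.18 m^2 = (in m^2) 7.592e+04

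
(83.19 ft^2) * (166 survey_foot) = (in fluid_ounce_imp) 1.376e+07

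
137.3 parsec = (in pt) 1.201e+22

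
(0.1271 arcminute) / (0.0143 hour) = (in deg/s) 4.115e-05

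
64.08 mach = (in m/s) 2.182e+04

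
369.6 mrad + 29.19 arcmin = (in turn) 0.06018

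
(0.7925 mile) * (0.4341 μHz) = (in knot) 0.001076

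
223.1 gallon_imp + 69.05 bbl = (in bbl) 75.43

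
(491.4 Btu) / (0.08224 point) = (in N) 1.787e+10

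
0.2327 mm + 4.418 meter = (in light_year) 4.67e-16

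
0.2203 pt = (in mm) 0.07772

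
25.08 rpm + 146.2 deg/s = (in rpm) 49.45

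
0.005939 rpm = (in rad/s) 0.0006219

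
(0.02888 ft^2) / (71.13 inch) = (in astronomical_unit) 9.927e-15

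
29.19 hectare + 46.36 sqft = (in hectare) 29.19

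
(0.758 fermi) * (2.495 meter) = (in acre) 4.673e-19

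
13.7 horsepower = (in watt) 1.022e+04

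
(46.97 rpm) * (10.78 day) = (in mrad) 4.581e+09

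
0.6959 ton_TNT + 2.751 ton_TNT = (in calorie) 3.447e+09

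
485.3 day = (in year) 1.33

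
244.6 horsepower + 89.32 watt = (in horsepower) 244.7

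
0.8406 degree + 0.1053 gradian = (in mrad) 16.33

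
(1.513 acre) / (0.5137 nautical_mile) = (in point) 1.824e+04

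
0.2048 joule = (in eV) 1.278e+18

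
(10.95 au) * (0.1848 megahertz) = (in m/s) 3.027e+17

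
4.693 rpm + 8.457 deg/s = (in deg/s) 36.62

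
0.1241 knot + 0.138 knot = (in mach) 0.000396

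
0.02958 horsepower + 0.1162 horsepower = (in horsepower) 0.1458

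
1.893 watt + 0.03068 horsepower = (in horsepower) 0.03322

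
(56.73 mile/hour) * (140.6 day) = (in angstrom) 3.081e+18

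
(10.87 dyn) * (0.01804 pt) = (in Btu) 6.557e-13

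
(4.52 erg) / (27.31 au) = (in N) 1.106e-19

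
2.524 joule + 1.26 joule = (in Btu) 0.003587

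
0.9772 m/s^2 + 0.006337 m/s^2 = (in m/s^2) 0.9835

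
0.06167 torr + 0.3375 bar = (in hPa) 337.6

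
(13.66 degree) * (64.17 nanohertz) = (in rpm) 1.461e-07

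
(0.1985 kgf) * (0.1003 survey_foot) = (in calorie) 0.01422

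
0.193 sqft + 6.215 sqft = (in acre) 0.0001471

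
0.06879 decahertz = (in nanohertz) 6.879e+08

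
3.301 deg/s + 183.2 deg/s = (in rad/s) 3.255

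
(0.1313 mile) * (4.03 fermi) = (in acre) 2.104e-16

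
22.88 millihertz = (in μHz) 2.288e+04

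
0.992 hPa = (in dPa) 992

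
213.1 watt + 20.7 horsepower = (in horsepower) 20.99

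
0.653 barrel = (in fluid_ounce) 3511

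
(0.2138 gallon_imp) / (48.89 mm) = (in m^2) 0.01988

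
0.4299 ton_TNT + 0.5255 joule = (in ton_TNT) 0.4299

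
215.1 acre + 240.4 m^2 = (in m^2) 8.707e+05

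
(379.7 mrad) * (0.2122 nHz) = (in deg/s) 4.616e-09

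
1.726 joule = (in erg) 1.726e+07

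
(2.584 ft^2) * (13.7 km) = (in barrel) 2.069e+04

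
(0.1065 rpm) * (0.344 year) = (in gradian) 7.702e+06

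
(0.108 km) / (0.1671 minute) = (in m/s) 10.77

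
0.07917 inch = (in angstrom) 2.011e+07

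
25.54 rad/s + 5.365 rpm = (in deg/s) 1496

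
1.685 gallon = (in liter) 6.378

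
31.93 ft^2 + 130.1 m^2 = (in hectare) 0.01331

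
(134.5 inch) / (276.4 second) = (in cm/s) 1.236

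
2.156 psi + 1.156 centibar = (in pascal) 1.602e+04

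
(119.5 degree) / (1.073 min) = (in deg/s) 1.856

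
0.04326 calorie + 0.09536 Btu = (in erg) 1.008e+09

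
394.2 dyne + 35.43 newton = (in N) 35.43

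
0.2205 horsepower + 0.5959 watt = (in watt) 165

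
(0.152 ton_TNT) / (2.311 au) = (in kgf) 0.0001876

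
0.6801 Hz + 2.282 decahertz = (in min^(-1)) 1410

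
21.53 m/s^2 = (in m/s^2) 21.53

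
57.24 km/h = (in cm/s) 1590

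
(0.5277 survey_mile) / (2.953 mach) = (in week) 1.397e-06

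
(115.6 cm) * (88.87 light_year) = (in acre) 2.402e+14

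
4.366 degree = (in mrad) 76.2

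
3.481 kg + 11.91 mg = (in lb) 7.674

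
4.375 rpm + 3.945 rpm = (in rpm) 8.32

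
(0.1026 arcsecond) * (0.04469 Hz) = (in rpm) 2.123e-07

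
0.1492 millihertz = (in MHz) 1.492e-10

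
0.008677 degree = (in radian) 0.0001514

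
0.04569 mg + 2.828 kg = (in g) 2828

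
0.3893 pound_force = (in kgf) 0.1766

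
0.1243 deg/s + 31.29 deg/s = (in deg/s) 31.41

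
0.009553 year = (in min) 5021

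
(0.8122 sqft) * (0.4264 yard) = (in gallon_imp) 6.472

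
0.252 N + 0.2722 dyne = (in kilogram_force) 0.0257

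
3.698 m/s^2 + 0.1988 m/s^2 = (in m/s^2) 3.897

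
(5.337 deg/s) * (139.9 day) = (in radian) 1.126e+06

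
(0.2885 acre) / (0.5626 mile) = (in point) 3655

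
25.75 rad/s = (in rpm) 245.9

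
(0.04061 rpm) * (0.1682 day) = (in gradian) 3934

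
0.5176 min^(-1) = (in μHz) 8627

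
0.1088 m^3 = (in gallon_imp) 23.93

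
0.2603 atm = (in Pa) 2.637e+04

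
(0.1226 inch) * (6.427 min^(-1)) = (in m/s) 0.0003336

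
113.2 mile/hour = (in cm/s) 5060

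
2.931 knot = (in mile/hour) 3.373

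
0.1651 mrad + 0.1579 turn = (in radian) 0.9923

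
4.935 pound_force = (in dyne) 2.195e+06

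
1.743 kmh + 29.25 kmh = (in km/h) 30.99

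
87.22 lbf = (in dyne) 3.88e+07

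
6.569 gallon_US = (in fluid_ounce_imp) 875.2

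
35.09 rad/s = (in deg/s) 2011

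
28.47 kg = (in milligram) 2.847e+07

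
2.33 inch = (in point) 167.8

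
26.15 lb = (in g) 1.186e+04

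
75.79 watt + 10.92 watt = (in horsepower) 0.1163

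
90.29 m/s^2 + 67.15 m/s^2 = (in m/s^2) 157.4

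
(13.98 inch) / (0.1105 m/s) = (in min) 0.05356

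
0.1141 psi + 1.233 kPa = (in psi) 0.2929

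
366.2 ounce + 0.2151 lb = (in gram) 1.048e+04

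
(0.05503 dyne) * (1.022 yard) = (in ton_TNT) 1.229e-16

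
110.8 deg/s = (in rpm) 18.47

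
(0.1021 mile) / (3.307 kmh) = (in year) 5.672e-06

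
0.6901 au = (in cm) 1.032e+13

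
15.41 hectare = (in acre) 38.08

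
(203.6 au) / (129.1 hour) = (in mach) 1.925e+05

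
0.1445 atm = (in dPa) 1.464e+05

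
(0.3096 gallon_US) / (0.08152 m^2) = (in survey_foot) 0.04717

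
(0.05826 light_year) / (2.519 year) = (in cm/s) 6.938e+08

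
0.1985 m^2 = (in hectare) 1.985e-05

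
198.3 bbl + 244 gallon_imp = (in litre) 3.264e+04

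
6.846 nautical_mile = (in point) 3.594e+07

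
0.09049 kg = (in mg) 9.049e+04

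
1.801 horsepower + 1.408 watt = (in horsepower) 1.803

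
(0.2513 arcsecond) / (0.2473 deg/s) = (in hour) 7.841e-08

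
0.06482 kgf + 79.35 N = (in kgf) 8.156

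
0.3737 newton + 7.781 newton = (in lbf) 1.833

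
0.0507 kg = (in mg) 5.07e+04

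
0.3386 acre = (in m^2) 1370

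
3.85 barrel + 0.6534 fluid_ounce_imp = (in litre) 612.1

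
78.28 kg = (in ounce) 2761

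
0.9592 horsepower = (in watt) 715.3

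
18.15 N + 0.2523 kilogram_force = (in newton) 20.62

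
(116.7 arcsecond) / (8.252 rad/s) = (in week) 1.134e-10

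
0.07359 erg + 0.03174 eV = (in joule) 7.359e-09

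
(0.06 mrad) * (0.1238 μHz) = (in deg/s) 4.256e-10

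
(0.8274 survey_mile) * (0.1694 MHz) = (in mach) 6.625e+05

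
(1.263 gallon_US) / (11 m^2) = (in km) 4.346e-07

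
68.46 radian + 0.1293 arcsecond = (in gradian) 4358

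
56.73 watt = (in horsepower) 0.07608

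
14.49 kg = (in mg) 1.449e+07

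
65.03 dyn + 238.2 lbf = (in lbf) 238.2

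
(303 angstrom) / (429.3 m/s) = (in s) 7.058e-11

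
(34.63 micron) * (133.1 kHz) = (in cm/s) 460.9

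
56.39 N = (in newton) 56.39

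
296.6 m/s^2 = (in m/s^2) 296.6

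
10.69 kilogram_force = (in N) 104.8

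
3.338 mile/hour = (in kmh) 5.372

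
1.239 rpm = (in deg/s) 7.434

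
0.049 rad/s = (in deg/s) 2.807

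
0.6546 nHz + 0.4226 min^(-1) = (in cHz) 0.7043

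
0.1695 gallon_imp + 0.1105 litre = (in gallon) 0.2328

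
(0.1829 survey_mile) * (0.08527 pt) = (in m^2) 0.008854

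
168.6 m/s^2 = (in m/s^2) 168.6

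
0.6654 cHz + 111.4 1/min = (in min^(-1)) 111.8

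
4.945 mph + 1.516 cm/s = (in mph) 4.979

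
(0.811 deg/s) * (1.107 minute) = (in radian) 0.9401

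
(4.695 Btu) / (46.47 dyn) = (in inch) 4.197e+08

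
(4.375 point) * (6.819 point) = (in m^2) 3.713e-06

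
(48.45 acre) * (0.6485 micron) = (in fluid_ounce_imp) 4475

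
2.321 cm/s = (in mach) 6.816e-05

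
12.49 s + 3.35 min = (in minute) 3.558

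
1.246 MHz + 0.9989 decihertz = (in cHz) 1.246e+08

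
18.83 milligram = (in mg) 18.83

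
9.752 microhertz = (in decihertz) 9.752e-05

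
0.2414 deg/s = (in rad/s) 0.004213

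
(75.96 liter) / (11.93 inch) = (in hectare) 2.507e-05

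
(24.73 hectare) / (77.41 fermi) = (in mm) 3.195e+21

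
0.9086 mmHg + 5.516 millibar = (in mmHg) 5.046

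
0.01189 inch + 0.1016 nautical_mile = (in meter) 188.2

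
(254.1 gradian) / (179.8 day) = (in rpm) 2.454e-06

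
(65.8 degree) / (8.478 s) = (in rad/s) 0.1355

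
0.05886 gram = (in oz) 0.002076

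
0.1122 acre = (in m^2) 454.1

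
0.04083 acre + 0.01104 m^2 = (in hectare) 0.01652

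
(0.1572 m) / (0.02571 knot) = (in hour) 0.003301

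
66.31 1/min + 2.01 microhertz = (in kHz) 0.001105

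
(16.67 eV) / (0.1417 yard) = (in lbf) 4.634e-18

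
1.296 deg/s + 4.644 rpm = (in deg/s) 29.16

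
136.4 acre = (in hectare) 55.2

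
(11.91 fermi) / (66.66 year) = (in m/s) 5.666e-24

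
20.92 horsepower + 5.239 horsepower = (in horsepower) 26.16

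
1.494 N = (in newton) 1.494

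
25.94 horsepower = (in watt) 1.934e+04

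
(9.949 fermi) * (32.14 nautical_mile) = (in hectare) 5.922e-14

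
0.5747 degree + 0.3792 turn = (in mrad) 2393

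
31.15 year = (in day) 1.137e+04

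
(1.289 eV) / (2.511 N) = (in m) 8.225e-20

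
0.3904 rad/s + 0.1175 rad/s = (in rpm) 4.85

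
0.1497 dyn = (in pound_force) 3.365e-07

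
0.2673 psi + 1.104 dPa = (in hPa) 18.43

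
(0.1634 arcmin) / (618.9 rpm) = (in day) 8.488e-12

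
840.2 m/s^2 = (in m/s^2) 840.2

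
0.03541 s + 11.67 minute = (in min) 11.67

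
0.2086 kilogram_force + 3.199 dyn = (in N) 2.046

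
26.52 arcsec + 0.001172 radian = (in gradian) 0.0828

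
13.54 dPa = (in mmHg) 0.01016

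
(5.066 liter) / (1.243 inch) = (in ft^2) 1.727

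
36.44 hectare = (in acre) 90.05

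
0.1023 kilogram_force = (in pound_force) 0.2255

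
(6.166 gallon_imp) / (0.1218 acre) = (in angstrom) 5.687e+05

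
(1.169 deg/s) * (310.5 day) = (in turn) 8.711e+04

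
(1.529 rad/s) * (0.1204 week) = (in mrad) 1.113e+08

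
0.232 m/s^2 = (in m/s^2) 0.232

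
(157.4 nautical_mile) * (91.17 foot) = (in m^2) 8.101e+06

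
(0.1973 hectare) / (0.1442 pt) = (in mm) 3.878e+10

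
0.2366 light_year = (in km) 2.238e+12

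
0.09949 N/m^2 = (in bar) 9.949e-07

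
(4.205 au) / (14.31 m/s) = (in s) 4.396e+10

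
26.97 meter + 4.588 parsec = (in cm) 1.416e+19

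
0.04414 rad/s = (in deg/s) 2.529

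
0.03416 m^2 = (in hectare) 3.416e-06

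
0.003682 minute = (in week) 3.653e-07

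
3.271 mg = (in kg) 3.271e-06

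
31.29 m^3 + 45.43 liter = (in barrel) 197.1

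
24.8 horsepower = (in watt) 1.849e+04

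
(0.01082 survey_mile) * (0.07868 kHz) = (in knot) 2663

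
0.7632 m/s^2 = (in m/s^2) 0.7632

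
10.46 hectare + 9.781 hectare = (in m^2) 2.024e+05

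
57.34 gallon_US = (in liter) 217.1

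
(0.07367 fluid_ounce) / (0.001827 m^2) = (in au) 7.971e-15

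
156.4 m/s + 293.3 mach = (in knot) 1.944e+05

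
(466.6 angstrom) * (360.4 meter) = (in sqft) 0.000181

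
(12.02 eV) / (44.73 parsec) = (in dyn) 1.395e-31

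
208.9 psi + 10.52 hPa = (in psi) 209.1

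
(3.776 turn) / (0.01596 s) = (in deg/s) 8.517e+04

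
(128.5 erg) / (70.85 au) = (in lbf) 2.726e-19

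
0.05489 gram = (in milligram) 54.89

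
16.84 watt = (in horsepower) 0.02258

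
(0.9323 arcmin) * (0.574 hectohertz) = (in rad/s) 0.01557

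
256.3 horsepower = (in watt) 1.911e+05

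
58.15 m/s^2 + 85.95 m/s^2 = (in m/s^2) 144.1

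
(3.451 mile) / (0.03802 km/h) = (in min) 8765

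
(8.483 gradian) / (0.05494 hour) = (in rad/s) 0.0006737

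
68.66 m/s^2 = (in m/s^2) 68.66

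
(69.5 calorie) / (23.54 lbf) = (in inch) 109.3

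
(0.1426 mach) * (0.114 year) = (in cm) 1.746e+10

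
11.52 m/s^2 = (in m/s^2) 11.52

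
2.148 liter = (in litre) 2.148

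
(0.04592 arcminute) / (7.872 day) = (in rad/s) 1.964e-11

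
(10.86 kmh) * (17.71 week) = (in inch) 1.272e+09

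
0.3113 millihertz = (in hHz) 3.113e-06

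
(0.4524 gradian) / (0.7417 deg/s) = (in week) 9.077e-07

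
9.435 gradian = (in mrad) 148.2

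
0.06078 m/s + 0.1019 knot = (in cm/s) 11.32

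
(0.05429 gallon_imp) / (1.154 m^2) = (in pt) 0.6062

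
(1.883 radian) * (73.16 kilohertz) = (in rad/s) 1.378e+05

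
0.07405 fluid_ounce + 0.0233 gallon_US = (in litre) 0.09039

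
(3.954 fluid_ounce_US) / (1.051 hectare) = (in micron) 0.01113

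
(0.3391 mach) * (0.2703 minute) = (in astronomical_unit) 1.252e-08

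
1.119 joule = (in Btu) 0.001061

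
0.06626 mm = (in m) 6.626e-05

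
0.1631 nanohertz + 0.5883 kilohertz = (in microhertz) 5.883e+08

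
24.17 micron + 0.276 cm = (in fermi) 2.784e+12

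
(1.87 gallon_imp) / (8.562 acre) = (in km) 2.454e-10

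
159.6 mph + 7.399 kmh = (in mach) 0.2156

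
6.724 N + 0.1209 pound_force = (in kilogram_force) 0.7405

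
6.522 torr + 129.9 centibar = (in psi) 18.97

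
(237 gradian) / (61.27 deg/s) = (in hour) 0.000967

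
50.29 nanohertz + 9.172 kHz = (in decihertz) 9.172e+04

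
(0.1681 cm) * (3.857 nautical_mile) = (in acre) 0.002967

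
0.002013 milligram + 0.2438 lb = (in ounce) 3.901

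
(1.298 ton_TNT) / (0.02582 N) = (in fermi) 2.103e+26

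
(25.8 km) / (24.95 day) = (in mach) 3.515e-05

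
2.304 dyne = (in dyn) 2.304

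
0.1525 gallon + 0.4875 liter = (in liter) 1.065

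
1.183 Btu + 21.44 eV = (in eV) 7.79e+21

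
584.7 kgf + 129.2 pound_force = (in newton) 6309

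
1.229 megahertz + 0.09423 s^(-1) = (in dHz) 1.229e+07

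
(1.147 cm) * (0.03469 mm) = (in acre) 9.832e-11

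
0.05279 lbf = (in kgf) 0.02395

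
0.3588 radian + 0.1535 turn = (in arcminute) 4549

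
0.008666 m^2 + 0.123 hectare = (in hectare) 0.123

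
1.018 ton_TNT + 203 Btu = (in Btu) 4.037e+06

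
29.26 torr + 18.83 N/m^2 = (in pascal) 3920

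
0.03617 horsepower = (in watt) 26.97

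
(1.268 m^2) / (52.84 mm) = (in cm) 2400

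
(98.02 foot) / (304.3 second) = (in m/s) 0.09818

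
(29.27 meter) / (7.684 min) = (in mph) 0.142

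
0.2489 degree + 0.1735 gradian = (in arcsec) 1458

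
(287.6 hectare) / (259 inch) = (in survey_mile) 271.6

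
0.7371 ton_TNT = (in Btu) 2.923e+06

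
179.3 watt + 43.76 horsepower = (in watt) 3.281e+04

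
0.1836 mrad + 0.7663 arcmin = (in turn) 6.47e-05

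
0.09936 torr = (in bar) 0.0001325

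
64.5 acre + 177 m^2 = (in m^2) 2.612e+05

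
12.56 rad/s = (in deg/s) 719.6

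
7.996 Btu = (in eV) 5.265e+22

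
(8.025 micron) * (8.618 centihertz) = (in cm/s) 6.916e-05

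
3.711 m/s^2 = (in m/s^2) 3.711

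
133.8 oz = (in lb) 8.363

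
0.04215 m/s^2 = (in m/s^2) 0.04215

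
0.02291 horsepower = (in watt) 17.08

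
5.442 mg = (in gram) 0.005442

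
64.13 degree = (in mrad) 1119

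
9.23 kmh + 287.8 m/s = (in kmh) 1045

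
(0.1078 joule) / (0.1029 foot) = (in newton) 3.437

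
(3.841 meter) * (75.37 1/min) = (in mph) 10.79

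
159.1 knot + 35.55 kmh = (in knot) 178.3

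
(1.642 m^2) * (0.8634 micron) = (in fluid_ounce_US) 0.04794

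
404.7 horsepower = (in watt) 3.018e+05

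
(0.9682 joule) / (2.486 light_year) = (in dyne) 4.117e-12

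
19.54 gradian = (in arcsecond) 6.331e+04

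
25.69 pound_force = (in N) 114.3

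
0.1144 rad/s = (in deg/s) 6.555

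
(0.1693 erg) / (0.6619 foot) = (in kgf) 8.557e-09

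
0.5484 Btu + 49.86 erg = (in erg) 5.786e+09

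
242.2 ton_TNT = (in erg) 1.013e+19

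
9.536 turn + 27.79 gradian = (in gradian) 3842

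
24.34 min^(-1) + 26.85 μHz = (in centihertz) 40.57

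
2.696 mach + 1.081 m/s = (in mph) 2056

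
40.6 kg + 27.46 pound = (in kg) 53.06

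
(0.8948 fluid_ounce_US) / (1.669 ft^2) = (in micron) 170.7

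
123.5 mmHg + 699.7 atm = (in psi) 1.029e+04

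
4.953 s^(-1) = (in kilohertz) 0.004953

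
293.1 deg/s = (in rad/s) 5.116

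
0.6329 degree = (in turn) 0.001758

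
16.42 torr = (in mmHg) 16.42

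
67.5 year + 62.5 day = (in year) 67.67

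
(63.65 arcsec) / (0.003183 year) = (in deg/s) 1.761e-07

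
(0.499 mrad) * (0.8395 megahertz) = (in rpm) 4000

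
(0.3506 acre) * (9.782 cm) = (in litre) 1.388e+05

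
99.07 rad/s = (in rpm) 946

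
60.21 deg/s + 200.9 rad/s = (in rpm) 1928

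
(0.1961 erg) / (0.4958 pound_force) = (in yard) 9.724e-09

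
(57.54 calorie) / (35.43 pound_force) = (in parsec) 4.951e-17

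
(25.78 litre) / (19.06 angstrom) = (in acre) 3342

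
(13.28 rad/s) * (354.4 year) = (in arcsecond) 3.061e+16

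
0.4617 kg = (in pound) 1.018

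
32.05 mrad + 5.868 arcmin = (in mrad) 33.76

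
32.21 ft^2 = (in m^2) 2.992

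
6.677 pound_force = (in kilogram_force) 3.029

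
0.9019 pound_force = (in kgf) 0.4091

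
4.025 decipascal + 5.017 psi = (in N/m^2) 3.459e+04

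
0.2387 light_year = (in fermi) 2.258e+30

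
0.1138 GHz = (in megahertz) 113.8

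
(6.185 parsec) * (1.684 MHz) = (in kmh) 1.157e+24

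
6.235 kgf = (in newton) 61.14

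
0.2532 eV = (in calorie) 9.696e-21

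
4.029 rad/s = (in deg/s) 230.8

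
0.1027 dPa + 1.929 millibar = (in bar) 0.001929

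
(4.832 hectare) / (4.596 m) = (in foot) 3.449e+04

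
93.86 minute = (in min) 93.86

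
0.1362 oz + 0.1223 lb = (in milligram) 5.934e+04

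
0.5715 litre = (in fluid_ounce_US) 19.32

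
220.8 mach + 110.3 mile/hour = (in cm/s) 7.523e+06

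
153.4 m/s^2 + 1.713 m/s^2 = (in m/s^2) 155.1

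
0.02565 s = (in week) 4.241e-08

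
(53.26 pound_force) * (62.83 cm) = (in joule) 148.9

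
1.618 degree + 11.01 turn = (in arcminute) 2.379e+05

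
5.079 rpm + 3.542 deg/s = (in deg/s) 34.02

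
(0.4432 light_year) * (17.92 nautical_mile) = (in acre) 3.439e+16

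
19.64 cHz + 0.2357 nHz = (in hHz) 0.001964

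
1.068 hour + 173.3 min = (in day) 0.1648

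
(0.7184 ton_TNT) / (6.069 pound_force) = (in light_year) 1.177e-08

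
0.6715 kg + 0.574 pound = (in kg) 0.9319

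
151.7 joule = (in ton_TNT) 3.626e-08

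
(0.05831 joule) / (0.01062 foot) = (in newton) 18.01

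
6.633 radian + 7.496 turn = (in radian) 53.73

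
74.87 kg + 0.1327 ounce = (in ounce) 2641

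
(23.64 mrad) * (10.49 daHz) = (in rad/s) 2.48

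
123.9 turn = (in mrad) 7.785e+05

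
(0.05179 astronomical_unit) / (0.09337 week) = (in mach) 402.9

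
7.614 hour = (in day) 0.3172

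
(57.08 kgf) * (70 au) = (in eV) 3.659e+34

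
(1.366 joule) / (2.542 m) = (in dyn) 5.374e+04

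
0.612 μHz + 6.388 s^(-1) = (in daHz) 0.6388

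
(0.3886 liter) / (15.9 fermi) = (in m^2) 2.444e+10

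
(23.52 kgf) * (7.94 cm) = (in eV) 1.143e+20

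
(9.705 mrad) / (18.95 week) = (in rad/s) 8.468e-10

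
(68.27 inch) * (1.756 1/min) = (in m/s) 0.05075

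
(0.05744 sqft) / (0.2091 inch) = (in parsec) 3.256e-17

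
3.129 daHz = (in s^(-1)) 31.29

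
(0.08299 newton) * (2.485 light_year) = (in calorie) 4.663e+14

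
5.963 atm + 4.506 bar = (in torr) 7912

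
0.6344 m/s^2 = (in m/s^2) 0.6344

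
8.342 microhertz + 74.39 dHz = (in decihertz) 74.39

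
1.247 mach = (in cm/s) 4.246e+04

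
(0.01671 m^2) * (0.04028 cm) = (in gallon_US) 0.001778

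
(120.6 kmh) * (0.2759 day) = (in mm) 7.986e+08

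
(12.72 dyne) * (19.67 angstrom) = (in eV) 1.562e+06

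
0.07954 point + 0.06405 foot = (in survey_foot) 0.06414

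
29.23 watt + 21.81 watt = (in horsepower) 0.06845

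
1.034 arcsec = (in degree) 0.0002872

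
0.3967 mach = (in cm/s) 1.351e+04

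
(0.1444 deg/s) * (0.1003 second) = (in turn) 4.023e-05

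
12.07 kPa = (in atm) 0.1191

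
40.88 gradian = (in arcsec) 1.325e+05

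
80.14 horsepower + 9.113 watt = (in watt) 5.977e+04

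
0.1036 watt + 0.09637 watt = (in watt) 0.2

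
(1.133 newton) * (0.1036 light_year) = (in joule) 1.11e+15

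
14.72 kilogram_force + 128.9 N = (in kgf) 27.86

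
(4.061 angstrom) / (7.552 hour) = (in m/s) 1.494e-14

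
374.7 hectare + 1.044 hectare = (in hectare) 375.7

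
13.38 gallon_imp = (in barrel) 0.3826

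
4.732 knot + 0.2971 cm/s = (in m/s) 2.437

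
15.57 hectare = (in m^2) 1.557e+05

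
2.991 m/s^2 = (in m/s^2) 2.991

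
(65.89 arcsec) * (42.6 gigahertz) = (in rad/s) 1.361e+07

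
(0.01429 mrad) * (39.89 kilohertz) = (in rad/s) 0.57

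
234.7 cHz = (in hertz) 2.347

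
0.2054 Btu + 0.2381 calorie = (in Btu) 0.2063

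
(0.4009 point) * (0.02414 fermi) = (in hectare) 3.414e-25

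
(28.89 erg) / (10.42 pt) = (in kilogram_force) 8.014e-05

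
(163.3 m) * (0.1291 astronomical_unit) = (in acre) 7.793e+08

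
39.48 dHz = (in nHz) 3.948e+09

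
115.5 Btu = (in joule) 1.219e+05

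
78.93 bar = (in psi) 1145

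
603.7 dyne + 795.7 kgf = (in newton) 7803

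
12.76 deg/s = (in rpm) 2.127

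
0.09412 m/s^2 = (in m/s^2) 0.09412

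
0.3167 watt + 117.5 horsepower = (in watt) 8.762e+04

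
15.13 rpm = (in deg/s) 90.78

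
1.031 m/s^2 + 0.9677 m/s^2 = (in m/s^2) 1.999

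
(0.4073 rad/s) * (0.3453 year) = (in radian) 4.435e+06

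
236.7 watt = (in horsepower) 0.3174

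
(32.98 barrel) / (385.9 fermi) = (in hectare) 1.359e+09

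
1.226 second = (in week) 2.027e-06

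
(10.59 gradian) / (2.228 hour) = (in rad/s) 2.074e-05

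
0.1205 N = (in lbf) 0.02709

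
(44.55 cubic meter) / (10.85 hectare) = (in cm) 0.04106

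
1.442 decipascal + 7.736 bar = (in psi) 112.2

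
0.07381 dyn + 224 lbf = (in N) 996.4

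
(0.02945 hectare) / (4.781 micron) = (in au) 0.0004118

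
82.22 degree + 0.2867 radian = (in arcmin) 5919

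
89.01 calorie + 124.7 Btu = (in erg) 1.319e+12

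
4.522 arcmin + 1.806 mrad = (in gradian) 0.1987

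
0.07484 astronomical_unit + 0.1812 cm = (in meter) 1.12e+10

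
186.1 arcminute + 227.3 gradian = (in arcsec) 7.476e+05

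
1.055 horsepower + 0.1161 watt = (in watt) 786.8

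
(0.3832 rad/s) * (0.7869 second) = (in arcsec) 6.22e+04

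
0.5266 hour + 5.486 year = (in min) 2.883e+06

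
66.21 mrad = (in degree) 3.794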